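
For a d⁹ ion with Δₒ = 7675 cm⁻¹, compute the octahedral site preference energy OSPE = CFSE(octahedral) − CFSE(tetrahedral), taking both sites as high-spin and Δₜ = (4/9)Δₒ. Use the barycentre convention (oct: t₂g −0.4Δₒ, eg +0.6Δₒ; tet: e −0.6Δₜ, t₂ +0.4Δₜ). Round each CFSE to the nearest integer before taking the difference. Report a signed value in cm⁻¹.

-3241

In an octahedral site d⁹ (HS) is t₂g⁶ eg³, giving CFSE(oct) = -0.6Δₒ = -4605 cm⁻¹.
Tetrahedral e⁴ t₂⁵ gives -0.4Δₜ = -0.4 × (4/9) × 7675 = -1364 cm⁻¹.
Subtracting, OSPE = -4605 − (-1364) = -3241 cm⁻¹.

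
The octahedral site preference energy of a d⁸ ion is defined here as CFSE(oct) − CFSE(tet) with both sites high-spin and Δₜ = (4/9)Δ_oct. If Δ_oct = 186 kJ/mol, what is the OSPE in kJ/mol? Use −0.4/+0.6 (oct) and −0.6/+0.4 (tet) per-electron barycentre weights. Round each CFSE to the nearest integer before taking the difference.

-157

Octahedral high-spin t2g^6 e_g^2: CFSE = -1.2 × 186 = -223 kJ/mol.
Tetrahedral: e^4 t2^4, CFSE = 4(−0.6) + 4(+0.4) = -0.8Δₜ = -0.8 × (4/9) × 186 = -66 kJ/mol.
OSPE = -223 − (-66) = -157 kJ/mol.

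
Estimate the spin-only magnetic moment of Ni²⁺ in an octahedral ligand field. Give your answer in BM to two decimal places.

Ni²⁺: group 10, so d-count = 10 − 2 = 8.
For octahedral d⁸ the high- and low-spin configurations coincide.
Configuration: t2g^6 e_g^2 → 2 unpaired electrons.
μ(spin-only) = √[2(2+2)] = √8 ≈ 2.83 BM.

2.83 BM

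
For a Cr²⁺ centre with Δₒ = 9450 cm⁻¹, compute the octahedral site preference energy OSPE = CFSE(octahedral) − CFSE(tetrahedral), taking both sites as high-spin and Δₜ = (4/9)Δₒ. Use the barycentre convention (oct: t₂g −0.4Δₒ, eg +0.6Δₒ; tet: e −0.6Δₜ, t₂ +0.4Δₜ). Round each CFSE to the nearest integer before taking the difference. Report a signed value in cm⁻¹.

-3990

Group 6 minus oxidation state +2 gives a d⁴ configuration for Cr²⁺.
Octahedral high-spin t₂g³ eg¹: CFSE = -0.6 × 9450 = -5670 cm⁻¹.
In a tetrahedral site the filling is e² t₂²: CFSE(tet) = -0.4Δₜ = -0.4 × (4/9)(9450) = -1680 cm⁻¹.
OSPE = CFSE(oct) − CFSE(tet) = -5670 − (-1680) = -3990 cm⁻¹.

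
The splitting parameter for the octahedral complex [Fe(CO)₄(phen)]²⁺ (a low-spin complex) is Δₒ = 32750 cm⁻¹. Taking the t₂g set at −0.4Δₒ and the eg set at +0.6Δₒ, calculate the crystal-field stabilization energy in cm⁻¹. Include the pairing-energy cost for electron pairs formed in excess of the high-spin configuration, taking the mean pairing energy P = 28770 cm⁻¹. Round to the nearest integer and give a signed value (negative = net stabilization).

Ligand charges: 4×(+0) from CO and 1×(+0) from phen sum to +0; with overall charge +2, Fe is +2.
Fe sits in group 8; removing 2 electrons leaves Fe²⁺ with 8 − 2 = 6 d electrons.
Electron filling gives t₂g⁶ eg⁰.
Orbital CFSE = 6(-0.4) + 0(0.6) = -2.4Δₒ = -2.4 × 32750 = -78600 cm⁻¹.
Pairing penalty: 3 pairs vs 1 in the high-spin reference → 2 extra × P = 57540 cm⁻¹.
Combining: -78600 + 57540 = -21060 cm⁻¹.

-21060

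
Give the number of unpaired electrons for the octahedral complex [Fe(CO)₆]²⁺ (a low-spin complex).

CO is neutral, so the +2 overall charge sits on Fe: oxidation state +2.
Group 8 minus oxidation state +2 gives a d⁶ configuration for Fe²⁺.
Configuration: t₂g⁶ eg⁰, giving 0 unpaired electrons.

0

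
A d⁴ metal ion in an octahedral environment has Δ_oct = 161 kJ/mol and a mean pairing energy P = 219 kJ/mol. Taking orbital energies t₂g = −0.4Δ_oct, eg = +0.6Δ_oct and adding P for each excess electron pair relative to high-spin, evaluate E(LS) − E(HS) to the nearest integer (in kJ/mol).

58

In the high-spin limit (t₂g³ eg¹) the orbital term is -0.6Δ_oct = -97 kJ/mol, with no excess pairing.
For low-spin the configuration is t₂g⁴ eg⁰: orbital energy -1.6 × 161 = -258 kJ/mol, and 1 additional pair relative to high-spin adds 219 kJ/mol, giving -39 kJ/mol.
E(LS) − E(HS) = -39 − (-97) = 58 kJ/mol.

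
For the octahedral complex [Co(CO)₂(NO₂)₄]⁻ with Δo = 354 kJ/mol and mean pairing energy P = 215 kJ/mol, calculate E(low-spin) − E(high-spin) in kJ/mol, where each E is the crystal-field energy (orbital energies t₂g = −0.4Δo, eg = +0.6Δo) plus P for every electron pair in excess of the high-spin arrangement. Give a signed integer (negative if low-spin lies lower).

Ligand charges: 2×(+0) from CO and 4×(-1) from NO₂⁻ sum to -4; with overall charge -1, Co is +3.
Co sits in group 9; removing 3 electrons leaves Co³⁺ with 9 − 3 = 6 d electrons.
In the high-spin limit (t₂g⁴ eg²) the orbital term is -0.4Δo = -142 kJ/mol, with no excess pairing.
For low-spin the configuration is t₂g⁶ eg⁰: orbital energy -2.4 × 354 = -850 kJ/mol, and 2 additional pairs relative to high-spin add 430 kJ/mol, giving -420 kJ/mol.
Thus E(LS) − E(HS) = -278 kJ/mol.

-278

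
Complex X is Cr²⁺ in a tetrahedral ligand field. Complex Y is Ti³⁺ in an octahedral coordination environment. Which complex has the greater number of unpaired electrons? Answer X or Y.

X

X: Cr sits in group 6; removing 2 electrons leaves Cr²⁺ with 6 − 2 = 4 d electrons; Tetrahedral splitting is small, so the complex is high-spin; e² t₂² → 4 unpaired.
Y: Ti is in group 4, so Ti³⁺ is d¹ (4 − 3 = 1); For octahedral d¹ the high- and low-spin configurations coincide; t₂g¹ eg⁰ → 1 unpaired.
So X has more unpaired electrons.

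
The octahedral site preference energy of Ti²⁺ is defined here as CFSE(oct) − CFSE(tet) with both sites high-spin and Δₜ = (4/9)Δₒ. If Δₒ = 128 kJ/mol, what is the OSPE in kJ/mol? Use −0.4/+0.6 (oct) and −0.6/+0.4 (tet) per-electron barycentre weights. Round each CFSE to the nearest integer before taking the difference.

Ti sits in group 4; removing 2 electrons leaves Ti²⁺ with 4 − 2 = 2 d electrons.
In an octahedral site d² (HS) is t2g^2 e_g^0, giving CFSE(oct) = -0.8Δₒ = -102 kJ/mol.
In a tetrahedral site the filling is e^2 t2^0: CFSE(tet) = -1.2Δₜ = -1.2 × (4/9)(128) = -68 kJ/mol.
Subtracting, OSPE = -102 − (-68) = -34 kJ/mol.

-34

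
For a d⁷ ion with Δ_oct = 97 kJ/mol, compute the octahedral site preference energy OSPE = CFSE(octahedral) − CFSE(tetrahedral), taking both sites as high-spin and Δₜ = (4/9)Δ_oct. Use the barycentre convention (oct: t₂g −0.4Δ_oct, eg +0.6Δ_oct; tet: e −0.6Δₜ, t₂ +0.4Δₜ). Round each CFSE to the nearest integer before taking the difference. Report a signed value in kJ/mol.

Octahedral (high-spin): t2g^5 e_g^2, CFSE = 5(−0.4) + 2(+0.6) = -0.8Δ_oct = -0.8 × 97 = -78 kJ/mol.
In a tetrahedral site the filling is e^4 t2^3: CFSE(tet) = -1.2Δₜ = -1.2 × (4/9)(97) = -52 kJ/mol.
Subtracting, OSPE = -78 − (-52) = -26 kJ/mol.

-26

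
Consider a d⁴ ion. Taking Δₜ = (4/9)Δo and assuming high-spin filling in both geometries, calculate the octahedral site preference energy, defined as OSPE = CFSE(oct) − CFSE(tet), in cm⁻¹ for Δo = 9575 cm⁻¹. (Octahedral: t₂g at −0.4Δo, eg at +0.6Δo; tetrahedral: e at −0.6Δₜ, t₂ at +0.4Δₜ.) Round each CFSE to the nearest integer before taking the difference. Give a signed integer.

Octahedral high-spin t₂g³ eg¹: CFSE = -0.6 × 9575 = -5745 cm⁻¹.
Tetrahedral: e² t₂², CFSE = 2(−0.6) + 2(+0.4) = -0.4Δₜ = -0.4 × (4/9) × 9575 = -1702 cm⁻¹.
Subtracting, OSPE = -5745 − (-1702) = -4043 cm⁻¹.

-4043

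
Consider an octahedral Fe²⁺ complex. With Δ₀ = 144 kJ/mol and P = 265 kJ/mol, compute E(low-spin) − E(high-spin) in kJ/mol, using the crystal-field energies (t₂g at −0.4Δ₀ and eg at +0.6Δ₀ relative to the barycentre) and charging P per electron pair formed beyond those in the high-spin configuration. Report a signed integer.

Fe²⁺: group 8, so d-count = 8 − 2 = 6.
High-spin d⁶ fills as t₂g⁴ eg² with CFSE 4(−0.4) + 2(+0.6) = -0.4Δ₀ = -58 kJ/mol.
For low-spin the configuration is t₂g⁶ eg⁰: orbital energy -2.4 × 144 = -346 kJ/mol, and 2 additional pairs relative to high-spin add 530 kJ/mol, giving 184 kJ/mol.
E(LS) − E(HS) = 184 − (-58) = 242 kJ/mol.

242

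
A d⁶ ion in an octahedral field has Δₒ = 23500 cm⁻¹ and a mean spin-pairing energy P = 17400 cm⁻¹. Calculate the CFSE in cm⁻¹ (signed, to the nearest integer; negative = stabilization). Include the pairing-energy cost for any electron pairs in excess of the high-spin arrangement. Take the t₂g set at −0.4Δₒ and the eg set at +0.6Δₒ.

Δₒ > P, so pairing is preferred: the ground state is low-spin.
Filling d⁶ accordingly: t₂g⁶ eg⁰.
Orbital CFSE = -2.4Δₒ = -2.4 × 23500 = -56400 cm⁻¹.
Excess pairs vs high-spin: 3 − 1 = 2; pairing cost = +34800 cm⁻¹.
Net CFSE = -56400 + 34800 = -21600 cm⁻¹.

-21600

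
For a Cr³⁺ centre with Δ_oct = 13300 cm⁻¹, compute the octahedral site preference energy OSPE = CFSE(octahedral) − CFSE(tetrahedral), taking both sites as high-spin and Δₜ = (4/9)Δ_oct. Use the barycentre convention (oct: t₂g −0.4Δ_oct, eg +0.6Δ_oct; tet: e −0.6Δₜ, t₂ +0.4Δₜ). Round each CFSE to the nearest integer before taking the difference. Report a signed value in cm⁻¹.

-11231

Cr is in group 6, so Cr³⁺ is d³ (6 − 3 = 3).
In an octahedral site d³ (HS) is t2g^3 e_g^0, giving CFSE(oct) = -1.2Δ_oct = -15960 cm⁻¹.
Tetrahedral e^2 t2^1 gives -0.8Δₜ = -0.8 × (4/9) × 13300 = -4729 cm⁻¹.
OSPE = CFSE(oct) − CFSE(tet) = -15960 − (-4729) = -11231 cm⁻¹.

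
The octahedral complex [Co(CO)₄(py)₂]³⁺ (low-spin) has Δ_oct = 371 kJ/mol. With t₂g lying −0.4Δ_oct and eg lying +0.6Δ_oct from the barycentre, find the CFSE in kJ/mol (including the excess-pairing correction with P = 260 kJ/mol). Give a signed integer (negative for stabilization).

Ligand charges: 4×(+0) from CO and 2×(+0) from py sum to +0; with overall charge +3, Co is +3.
Co³⁺: group 9, so d-count = 9 − 3 = 6.
Electron filling gives t₂g⁶ eg⁰.
Orbital CFSE = 6(-0.4) + 0(0.6) = -2.4Δ_oct = -2.4 × 371 = -890 kJ/mol.
High-spin d⁶ would be t₂g⁴ eg² with 1 pair; low-spin has 3, so 2 excess pairs cost +2P = +520 kJ/mol.
Net CFSE = -890 + 520 = -370 kJ/mol.

-370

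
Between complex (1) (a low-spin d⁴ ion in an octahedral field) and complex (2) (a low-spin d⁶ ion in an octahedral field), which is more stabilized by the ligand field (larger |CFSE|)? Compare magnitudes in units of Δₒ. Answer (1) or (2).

(2)

(1): t₂g⁴ eg⁰, CFSE = -1.6Δₒ.
(2): t2g^6 e_g^0, CFSE = -2.4Δₒ.
So (2) has the larger |CFSE|.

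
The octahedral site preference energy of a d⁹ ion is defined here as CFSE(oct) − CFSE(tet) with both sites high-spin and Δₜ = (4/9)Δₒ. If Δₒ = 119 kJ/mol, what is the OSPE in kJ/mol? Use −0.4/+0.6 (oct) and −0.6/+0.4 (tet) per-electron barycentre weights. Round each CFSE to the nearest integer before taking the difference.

In an octahedral site d⁹ (HS) is t2g^6 e_g^3, giving CFSE(oct) = -0.6Δₒ = -71 kJ/mol.
Tetrahedral e^4 t2^5 gives -0.4Δₜ = -0.4 × (4/9) × 119 = -21 kJ/mol.
OSPE = -71 − (-21) = -50 kJ/mol.

-50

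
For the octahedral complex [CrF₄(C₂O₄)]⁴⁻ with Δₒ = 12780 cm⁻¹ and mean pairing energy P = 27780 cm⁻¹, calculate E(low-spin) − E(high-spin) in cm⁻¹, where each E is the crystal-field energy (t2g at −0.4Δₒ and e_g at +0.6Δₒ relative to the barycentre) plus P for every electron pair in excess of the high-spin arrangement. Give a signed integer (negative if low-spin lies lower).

Ligand charges: 4×(-1) from F⁻ and 1×(-2) from C₂O₄²⁻ sum to -6; with overall charge -4, Cr is +2.
Cr²⁺: group 6, so d-count = 6 − 2 = 4.
In the high-spin limit (t2g^3 e_g^1) the orbital term is -0.6Δₒ = -7668 cm⁻¹, with no excess pairing.
For low-spin the configuration is t2g^4 e_g^0: orbital energy -1.6 × 12780 = -20448 cm⁻¹, and 1 additional pair relative to high-spin adds 27780 cm⁻¹, giving 7332 cm⁻¹.
Thus E(LS) − E(HS) = 15000 cm⁻¹.

15000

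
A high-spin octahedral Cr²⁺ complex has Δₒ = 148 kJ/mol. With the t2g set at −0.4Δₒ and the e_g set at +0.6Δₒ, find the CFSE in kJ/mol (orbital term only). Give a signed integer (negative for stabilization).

-89

Cr is in group 6, so Cr²⁺ is d⁴ (6 − 2 = 4).
Electron filling gives t2g^3 e_g^1.
CFSE(orbital) = 3×(-0.4Δₒ) + 1×(0.6Δₒ) = -0.6Δₒ; with Δₒ = 148 kJ/mol that is -89 kJ/mol.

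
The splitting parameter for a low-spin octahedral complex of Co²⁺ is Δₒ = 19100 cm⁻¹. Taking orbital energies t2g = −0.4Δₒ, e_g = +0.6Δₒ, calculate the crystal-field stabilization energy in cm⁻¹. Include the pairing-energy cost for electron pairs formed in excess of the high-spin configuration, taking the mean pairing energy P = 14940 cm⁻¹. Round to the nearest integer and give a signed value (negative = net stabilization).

-19440

Co sits in group 9; removing 2 electrons leaves Co²⁺ with 9 − 2 = 7 d electrons.
Configuration: t2g^6 e_g^1.
CFSE(orbital) = 6×(-0.4Δₒ) + 1×(0.6Δₒ) = -1.8Δₒ; with Δₒ = 19100 cm⁻¹ that is -34380 cm⁻¹.
Pairing penalty: 3 pairs vs 2 in the high-spin reference → 1 extra × P = 14940 cm⁻¹.
Overall CFSE = -34380 + 14940 = -19440 cm⁻¹.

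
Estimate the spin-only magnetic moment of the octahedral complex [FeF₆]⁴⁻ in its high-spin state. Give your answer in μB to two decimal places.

Each F⁻ contributes -1; 6 × (-1) = -6. With overall charge -4, Fe is in the +2 oxidation state.
Fe sits in group 8; removing 2 electrons leaves Fe²⁺ with 8 − 2 = 6 d electrons.
Configuration: t₂g⁴ eg² → 4 unpaired electrons.
μ(spin-only) = √[4(4+2)] = √24 ≈ 4.90 μB.

4.90 μB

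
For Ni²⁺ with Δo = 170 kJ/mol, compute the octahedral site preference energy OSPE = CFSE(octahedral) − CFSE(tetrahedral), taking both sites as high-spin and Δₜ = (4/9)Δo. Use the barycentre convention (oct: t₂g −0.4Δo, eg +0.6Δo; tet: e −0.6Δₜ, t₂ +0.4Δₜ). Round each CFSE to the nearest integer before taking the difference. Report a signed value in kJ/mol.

Ni²⁺: group 10, so d-count = 10 − 2 = 8.
In an octahedral site d⁸ (HS) is t₂g⁶ eg², giving CFSE(oct) = -1.2Δo = -204 kJ/mol.
Tetrahedral: e⁴ t₂⁴, CFSE = 4(−0.6) + 4(+0.4) = -0.8Δₜ = -0.8 × (4/9) × 170 = -60 kJ/mol.
Subtracting, OSPE = -204 − (-60) = -144 kJ/mol.

-144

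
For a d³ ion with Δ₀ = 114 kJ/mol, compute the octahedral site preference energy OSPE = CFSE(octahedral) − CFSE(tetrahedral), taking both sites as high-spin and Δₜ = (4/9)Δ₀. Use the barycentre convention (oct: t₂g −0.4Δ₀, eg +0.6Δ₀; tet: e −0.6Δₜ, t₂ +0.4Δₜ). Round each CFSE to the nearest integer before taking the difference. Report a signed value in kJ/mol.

-96

In an octahedral site d³ (HS) is t₂g³ eg⁰, giving CFSE(oct) = -1.2Δ₀ = -137 kJ/mol.
Tetrahedral e² t₂¹ gives -0.8Δₜ = -0.8 × (4/9) × 114 = -41 kJ/mol.
OSPE = CFSE(oct) − CFSE(tet) = -137 − (-41) = -96 kJ/mol.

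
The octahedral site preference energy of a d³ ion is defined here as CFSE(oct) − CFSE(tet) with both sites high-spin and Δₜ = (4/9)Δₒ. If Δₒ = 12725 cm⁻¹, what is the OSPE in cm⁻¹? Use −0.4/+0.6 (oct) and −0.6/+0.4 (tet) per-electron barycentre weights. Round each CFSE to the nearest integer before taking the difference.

Octahedral high-spin t₂g³ eg⁰: CFSE = -1.2 × 12725 = -15270 cm⁻¹.
Tetrahedral e² t₂¹ gives -0.8Δₜ = -0.8 × (4/9) × 12725 = -4524 cm⁻¹.
OSPE = -15270 − (-4524) = -10746 cm⁻¹.

-10746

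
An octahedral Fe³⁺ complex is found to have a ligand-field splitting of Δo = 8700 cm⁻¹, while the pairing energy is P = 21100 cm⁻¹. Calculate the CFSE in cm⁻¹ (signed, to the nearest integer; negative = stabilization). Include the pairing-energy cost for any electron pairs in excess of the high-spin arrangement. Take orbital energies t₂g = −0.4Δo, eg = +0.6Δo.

0

Group 8 minus oxidation state +3 gives a d⁵ configuration for Fe³⁺.
Δo < P, so pairing is avoided: the ground state is high-spin.
Filling d⁵ accordingly: t₂g³ eg².
Orbital CFSE = 0.0Δo = 0.0 × 8700 = 0 cm⁻¹.
High-spin has no excess pairs, so no pairing correction applies.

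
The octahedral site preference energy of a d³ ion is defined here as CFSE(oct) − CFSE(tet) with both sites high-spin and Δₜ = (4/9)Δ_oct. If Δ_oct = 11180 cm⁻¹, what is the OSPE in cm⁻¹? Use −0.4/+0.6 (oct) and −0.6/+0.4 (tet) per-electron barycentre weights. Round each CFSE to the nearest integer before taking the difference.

In an octahedral site d³ (HS) is t₂g³ eg⁰, giving CFSE(oct) = -1.2Δ_oct = -13416 cm⁻¹.
In a tetrahedral site the filling is e² t₂¹: CFSE(tet) = -0.8Δₜ = -0.8 × (4/9)(11180) = -3975 cm⁻¹.
OSPE = -13416 − (-3975) = -9441 cm⁻¹.

-9441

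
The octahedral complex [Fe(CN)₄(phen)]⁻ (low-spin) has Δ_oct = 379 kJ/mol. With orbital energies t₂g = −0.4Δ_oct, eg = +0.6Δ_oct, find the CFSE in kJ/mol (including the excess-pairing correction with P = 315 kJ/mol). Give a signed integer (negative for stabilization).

Ligand charges: 4×(-1) from CN⁻ and 1×(+0) from phen sum to -4; with overall charge -1, Fe is +3.
Fe³⁺: group 8, so d-count = 8 − 3 = 5.
The d⁵ electrons fill as t₂g⁵ eg⁰.
Orbital CFSE = 5(-0.4) + 0(0.6) = -2.0Δ_oct = -2.0 × 379 = -758 kJ/mol.
Pairing penalty: 2 pairs vs 0 in the high-spin reference → 2 extra × P = 630 kJ/mol.
Combining: -758 + 630 = -128 kJ/mol.

-128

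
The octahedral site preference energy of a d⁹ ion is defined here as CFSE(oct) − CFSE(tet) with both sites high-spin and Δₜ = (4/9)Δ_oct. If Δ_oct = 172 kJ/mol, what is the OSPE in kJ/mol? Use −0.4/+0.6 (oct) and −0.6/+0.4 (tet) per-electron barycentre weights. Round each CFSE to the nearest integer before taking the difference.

-72

Octahedral (high-spin): t2g^6 e_g^3, CFSE = 6(−0.4) + 3(+0.6) = -0.6Δ_oct = -0.6 × 172 = -103 kJ/mol.
In a tetrahedral site the filling is e^4 t2^5: CFSE(tet) = -0.4Δₜ = -0.4 × (4/9)(172) = -31 kJ/mol.
Subtracting, OSPE = -103 − (-31) = -72 kJ/mol.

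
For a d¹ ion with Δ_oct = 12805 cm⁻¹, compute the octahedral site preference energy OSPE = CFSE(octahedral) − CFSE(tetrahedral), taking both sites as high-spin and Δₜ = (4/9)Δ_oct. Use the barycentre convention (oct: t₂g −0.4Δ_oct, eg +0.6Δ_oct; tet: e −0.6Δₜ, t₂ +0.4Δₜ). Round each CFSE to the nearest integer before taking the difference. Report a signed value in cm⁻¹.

Octahedral (high-spin): t₂g¹ eg⁰, CFSE = 1(−0.4) + 0(+0.6) = -0.4Δ_oct = -0.4 × 12805 = -5122 cm⁻¹.
Tetrahedral e¹ t₂⁰ gives -0.6Δₜ = -0.6 × (4/9) × 12805 = -3415 cm⁻¹.
Subtracting, OSPE = -5122 − (-3415) = -1707 cm⁻¹.

-1707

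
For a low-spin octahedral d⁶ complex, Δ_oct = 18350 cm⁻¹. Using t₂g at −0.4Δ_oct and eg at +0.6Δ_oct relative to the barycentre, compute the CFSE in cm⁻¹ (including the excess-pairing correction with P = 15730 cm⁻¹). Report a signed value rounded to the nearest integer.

-12580

The d⁶ electrons fill as t₂g⁶ eg⁰.
CFSE(orbital) = 6×(-0.4Δ_oct) + 0×(0.6Δ_oct) = -2.4Δ_oct; with Δ_oct = 18350 cm⁻¹ that is -44040 cm⁻¹.
Pairing penalty: 3 pairs vs 1 in the high-spin reference → 2 extra × P = 31460 cm⁻¹.
Net CFSE = -44040 + 31460 = -12580 cm⁻¹.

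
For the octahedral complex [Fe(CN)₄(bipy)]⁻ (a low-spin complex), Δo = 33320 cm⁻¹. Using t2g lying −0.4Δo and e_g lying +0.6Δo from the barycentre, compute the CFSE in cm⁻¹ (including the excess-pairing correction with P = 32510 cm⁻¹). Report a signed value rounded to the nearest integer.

-1620

Ligand charges: 4×(-1) from CN⁻ and 1×(+0) from bipy sum to -4; with overall charge -1, Fe is +3.
Group 8 minus oxidation state +3 gives a d⁵ configuration for Fe³⁺.
Electron filling gives t2g^5 e_g^0.
The orbital stabilization is -2.0Δo = -2.0 × 33320 = -66640 cm⁻¹.
High-spin d⁵ would be t2g^3 e_g^2 with 0 pairs; low-spin has 2, so 2 excess pairs cost +2P = +65020 cm⁻¹.
Net CFSE = -66640 + 65020 = -1620 cm⁻¹.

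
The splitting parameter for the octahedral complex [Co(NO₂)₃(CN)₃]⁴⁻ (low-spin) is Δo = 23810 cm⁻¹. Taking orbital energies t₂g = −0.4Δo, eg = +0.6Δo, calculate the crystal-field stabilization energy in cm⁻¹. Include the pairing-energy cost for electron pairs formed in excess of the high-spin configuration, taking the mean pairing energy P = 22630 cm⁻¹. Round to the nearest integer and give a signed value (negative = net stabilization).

-20228

Ligand charges: 3×(-1) from NO₂⁻ and 3×(-1) from CN⁻ sum to -6; with overall charge -4, Co is +2.
Group 9 minus oxidation state +2 gives a d⁷ configuration for Co²⁺.
The d⁷ electrons fill as t₂g⁶ eg¹.
The orbital stabilization is -1.8Δo = -1.8 × 23810 = -42858 cm⁻¹.
Relative to high-spin t₂g⁵ eg² (2 paired), the low-spin configuration has 1 additional pair, contributing +1 × 22630 = +22630 cm⁻¹.
Net CFSE = -42858 + 22630 = -20228 cm⁻¹.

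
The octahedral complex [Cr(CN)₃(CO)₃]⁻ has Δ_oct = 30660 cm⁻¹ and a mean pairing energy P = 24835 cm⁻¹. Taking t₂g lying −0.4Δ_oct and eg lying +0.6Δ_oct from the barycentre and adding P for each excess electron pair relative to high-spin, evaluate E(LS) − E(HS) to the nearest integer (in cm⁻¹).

-5825

Ligand charges: 3×(-1) from CN⁻ and 3×(+0) from CO sum to -3; with overall charge -1, Cr is +2.
Cr sits in group 6; removing 2 electrons leaves Cr²⁺ with 6 − 2 = 4 d electrons.
High-spin: t₂g³ eg¹, CFSE = -0.6Δ_oct = -18396 cm⁻¹.
Low-spin t₂g⁴ eg⁰ gives -1.6Δ_oct = -49056 cm⁻¹, but forming 1 extra pair costs 1P = 24835 cm⁻¹, so E(LS) = -49056 + 24835 = -24221 cm⁻¹.
The difference is -24221 − (-18396) = -5825 cm⁻¹, so low-spin lies lower.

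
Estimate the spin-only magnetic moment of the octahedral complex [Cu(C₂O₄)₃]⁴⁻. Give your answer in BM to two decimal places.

Each C₂O₄²⁻ contributes -2; 3 × (-2) = -6. With overall charge -4, Cu is in the +2 oxidation state.
Group 11 minus oxidation state +2 gives a d⁹ configuration for Cu²⁺.
Configuration: t2g^6 e_g^3 → 1 unpaired electron.
μ(spin-only) = √[1(1+2)] = √3 ≈ 1.73 BM.

1.73 BM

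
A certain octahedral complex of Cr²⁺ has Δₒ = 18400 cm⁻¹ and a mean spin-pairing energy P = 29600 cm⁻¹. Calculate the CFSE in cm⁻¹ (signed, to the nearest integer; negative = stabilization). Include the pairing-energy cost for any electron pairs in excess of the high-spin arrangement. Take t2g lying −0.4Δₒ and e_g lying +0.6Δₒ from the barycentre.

Cr is in group 6, so Cr²⁺ is d⁴ (6 − 2 = 4).
Δₒ < P, so pairing is avoided: the ground state is high-spin.
Filling d⁴ accordingly: t2g^3 e_g^1.
Orbital CFSE = -0.6Δₒ = -0.6 × 18400 = -11040 cm⁻¹.
High-spin has no excess pairs, so no pairing correction applies.

-11040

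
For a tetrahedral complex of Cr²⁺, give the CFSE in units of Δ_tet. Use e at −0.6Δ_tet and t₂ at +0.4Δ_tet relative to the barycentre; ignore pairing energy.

Cr²⁺: group 6, so d-count = 6 − 2 = 4.
With tetrahedral geometry the complex is necessarily high-spin.
Configuration: e² t₂².
CFSE = 2(-0.6Δ_tet) + 2(0.4Δ_tet) = -1.2Δ_tet + 0.8Δ_tet = -0.4Δ_tet.

-0.4 Δ_tet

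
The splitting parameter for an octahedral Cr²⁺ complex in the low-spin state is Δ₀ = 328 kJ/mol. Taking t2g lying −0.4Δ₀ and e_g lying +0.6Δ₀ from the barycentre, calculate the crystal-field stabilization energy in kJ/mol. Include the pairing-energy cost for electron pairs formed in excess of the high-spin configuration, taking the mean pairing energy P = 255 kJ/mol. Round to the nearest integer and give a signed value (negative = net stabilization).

Cr²⁺: group 6, so d-count = 6 − 2 = 4.
The d⁴ electrons fill as t2g^4 e_g^0.
The orbital stabilization is -1.6Δ₀ = -1.6 × 328 = -525 kJ/mol.
High-spin d⁴ would be t2g^3 e_g^1 with 0 pairs; low-spin has 1, so 1 excess pair costs +1P = +255 kJ/mol.
Overall CFSE = -525 + 255 = -270 kJ/mol.

-270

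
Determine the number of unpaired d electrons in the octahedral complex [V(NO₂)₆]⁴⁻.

Each NO₂⁻ contributes -1; 6 × (-1) = -6. With overall charge -4, V is in the +2 oxidation state.
V sits in group 5; removing 2 electrons leaves V²⁺ with 5 − 2 = 3 d electrons.
Configuration: t₂g³ eg⁰, giving 3 unpaired electrons.

3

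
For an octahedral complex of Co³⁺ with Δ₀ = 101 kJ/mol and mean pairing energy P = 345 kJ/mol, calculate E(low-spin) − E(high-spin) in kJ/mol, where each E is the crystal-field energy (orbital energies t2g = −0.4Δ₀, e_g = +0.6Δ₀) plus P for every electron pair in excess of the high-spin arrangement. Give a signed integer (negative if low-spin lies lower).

488

Co is in group 9, so Co³⁺ is d⁶ (9 − 3 = 6).
High-spin d⁶ fills as t2g^4 e_g^2 with CFSE 4(−0.4) + 2(+0.6) = -0.4Δ₀ = -40 kJ/mol.
For low-spin the configuration is t2g^6 e_g^0: orbital energy -2.4 × 101 = -242 kJ/mol, and 2 additional pairs relative to high-spin add 690 kJ/mol, giving 448 kJ/mol.
Thus E(LS) − E(HS) = 488 kJ/mol.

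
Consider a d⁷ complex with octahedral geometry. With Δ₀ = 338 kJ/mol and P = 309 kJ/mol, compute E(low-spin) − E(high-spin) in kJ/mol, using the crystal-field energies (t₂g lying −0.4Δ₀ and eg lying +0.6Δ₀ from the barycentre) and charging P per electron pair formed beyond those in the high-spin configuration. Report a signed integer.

-29

High-spin d⁷ fills as t₂g⁵ eg² with CFSE 5(−0.4) + 2(+0.6) = -0.8Δ₀ = -270 kJ/mol.
Low-spin t₂g⁶ eg¹ gives -1.8Δ₀ = -608 kJ/mol, but forming 1 extra pair costs 1P = 309 kJ/mol, so E(LS) = -608 + 309 = -299 kJ/mol.
Thus E(LS) − E(HS) = -29 kJ/mol.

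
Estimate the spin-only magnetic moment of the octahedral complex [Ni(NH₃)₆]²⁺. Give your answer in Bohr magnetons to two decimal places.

NH₃ is neutral, so the +2 overall charge sits on Ni: oxidation state +2.
Ni sits in group 10; removing 2 electrons leaves Ni²⁺ with 10 − 2 = 8 d electrons.
Configuration: t₂g⁶ eg² → 2 unpaired electrons.
μ(spin-only) = √[2(2+2)] = √8 ≈ 2.83 Bohr magnetons.

2.83 Bohr magnetons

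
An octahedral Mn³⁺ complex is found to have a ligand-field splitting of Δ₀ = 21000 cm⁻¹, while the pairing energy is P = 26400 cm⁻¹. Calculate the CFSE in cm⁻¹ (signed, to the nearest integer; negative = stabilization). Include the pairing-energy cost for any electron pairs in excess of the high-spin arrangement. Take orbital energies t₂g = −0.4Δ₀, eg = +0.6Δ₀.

Mn sits in group 7; removing 3 electrons leaves Mn³⁺ with 7 − 3 = 4 d electrons.
Since Δ₀ = 21000 cm⁻¹ < P = 26400 cm⁻¹, the complex adopts the high-spin configuration.
Configuration: t₂g³ eg¹.
Orbital CFSE = -0.6Δ₀ = -0.6 × 21000 = -12600 cm⁻¹.
High-spin has no excess pairs, so no pairing correction applies.

-12600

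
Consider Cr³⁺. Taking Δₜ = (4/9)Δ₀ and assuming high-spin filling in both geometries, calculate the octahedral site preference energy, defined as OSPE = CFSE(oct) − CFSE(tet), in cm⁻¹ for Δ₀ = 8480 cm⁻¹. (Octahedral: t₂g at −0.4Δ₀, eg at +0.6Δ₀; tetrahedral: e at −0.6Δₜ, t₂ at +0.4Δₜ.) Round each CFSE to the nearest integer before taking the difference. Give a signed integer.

Cr³⁺: group 6, so d-count = 6 − 3 = 3.
Octahedral (high-spin): t₂g³ eg⁰, CFSE = 3(−0.4) + 0(+0.6) = -1.2Δ₀ = -1.2 × 8480 = -10176 cm⁻¹.
Tetrahedral: e² t₂¹, CFSE = 2(−0.6) + 1(+0.4) = -0.8Δₜ = -0.8 × (4/9) × 8480 = -3015 cm⁻¹.
Subtracting, OSPE = -10176 − (-3015) = -7161 cm⁻¹.

-7161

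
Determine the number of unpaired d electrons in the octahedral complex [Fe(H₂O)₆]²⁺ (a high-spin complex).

H₂O is neutral, so the +2 overall charge sits on Fe: oxidation state +2.
Fe is in group 8, so Fe²⁺ is d⁶ (8 − 2 = 6).
Configuration: t2g^4 e_g^2, giving 4 unpaired electrons.

4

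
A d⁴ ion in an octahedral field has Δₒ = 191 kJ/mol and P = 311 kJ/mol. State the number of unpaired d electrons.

4

With Δₒ < P the complex is high-spin.
That gives t2g^3 e_g^1.
Unpaired electrons: 4.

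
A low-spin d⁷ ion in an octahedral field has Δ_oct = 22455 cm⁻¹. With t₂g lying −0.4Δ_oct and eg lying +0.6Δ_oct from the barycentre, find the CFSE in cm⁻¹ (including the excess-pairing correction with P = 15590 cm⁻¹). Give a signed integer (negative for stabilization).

-24829

The d⁷ electrons fill as t₂g⁶ eg¹.
CFSE(orbital) = 6×(-0.4Δ_oct) + 1×(0.6Δ_oct) = -1.8Δ_oct; with Δ_oct = 22455 cm⁻¹ that is -40419 cm⁻¹.
Relative to high-spin t₂g⁵ eg² (2 paired), the low-spin configuration has 1 additional pair, contributing +1 × 15590 = +15590 cm⁻¹.
Net CFSE = -40419 + 15590 = -24829 cm⁻¹.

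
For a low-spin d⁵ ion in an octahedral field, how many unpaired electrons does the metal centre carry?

1

Configuration: t₂g⁵ eg⁰, giving 1 unpaired electron.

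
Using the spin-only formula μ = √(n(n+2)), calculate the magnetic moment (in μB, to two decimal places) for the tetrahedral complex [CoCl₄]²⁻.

3.87 μB

Each Cl⁻ contributes -1; 4 × (-1) = -4. With overall charge -2, Co is in the +2 oxidation state.
Co is in group 9, so Co²⁺ is d⁷ (9 − 2 = 7).
With tetrahedral geometry the complex is necessarily high-spin.
Configuration: e^4 t2^3 → 3 unpaired electrons.
μ(spin-only) = √[3(3+2)] = √15 ≈ 3.87 μB.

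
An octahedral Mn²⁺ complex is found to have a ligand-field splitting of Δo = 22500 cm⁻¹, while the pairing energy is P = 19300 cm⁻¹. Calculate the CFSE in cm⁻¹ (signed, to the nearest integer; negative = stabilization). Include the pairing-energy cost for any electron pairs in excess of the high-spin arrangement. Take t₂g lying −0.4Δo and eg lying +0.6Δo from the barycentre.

Group 7 minus oxidation state +2 gives a d⁵ configuration for Mn²⁺.
Here Δo > P (22500 > 19300), so the low-spin state is favoured.
Filling d⁵ accordingly: t₂g⁵ eg⁰.
Orbital CFSE = -2.0Δo = -2.0 × 22500 = -45000 cm⁻¹.
Excess pairs vs high-spin: 2 − 0 = 2; pairing cost = +38600 cm⁻¹.
Net CFSE = -45000 + 38600 = -6400 cm⁻¹.

-6400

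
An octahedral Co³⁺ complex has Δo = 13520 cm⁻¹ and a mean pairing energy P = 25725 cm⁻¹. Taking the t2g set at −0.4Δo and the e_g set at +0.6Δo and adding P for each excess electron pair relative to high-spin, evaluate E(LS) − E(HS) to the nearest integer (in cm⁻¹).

Co sits in group 9; removing 3 electrons leaves Co³⁺ with 9 − 3 = 6 d electrons.
In the high-spin limit (t2g^4 e_g^2) the orbital term is -0.4Δo = -5408 cm⁻¹, with no excess pairing.
Low-spin: t2g^6 e_g^0, orbital CFSE = -2.4Δo = -32448 cm⁻¹; plus 2 excess pairs × P = +51450 cm⁻¹; total 19002 cm⁻¹.
The difference is 19002 − (-5408) = 24410 cm⁻¹, so high-spin lies lower.

24410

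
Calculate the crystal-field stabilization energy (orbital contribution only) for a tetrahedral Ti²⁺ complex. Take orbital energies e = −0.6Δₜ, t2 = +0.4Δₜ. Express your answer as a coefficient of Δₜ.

Group 4 minus oxidation state +2 gives a d² configuration for Ti²⁺.
With tetrahedral geometry the complex is necessarily high-spin.
Configuration: e^2 t2^0.
CFSE = 2(-0.6Δₜ) + 0(0.4Δₜ) = -1.2Δₜ + 0.0Δₜ = -1.2Δₜ.

-1.2 Δₜ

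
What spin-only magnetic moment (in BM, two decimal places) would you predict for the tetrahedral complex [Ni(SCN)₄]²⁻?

2.83 BM

Each SCN⁻ contributes -1; 4 × (-1) = -4. With overall charge -2, Ni is in the +2 oxidation state.
Group 10 minus oxidation state +2 gives a d⁸ configuration for Ni²⁺.
With tetrahedral geometry the complex is necessarily high-spin.
Configuration: e^4 t2^4 → 2 unpaired electrons.
μ(spin-only) = √[2(2+2)] = √8 ≈ 2.83 BM.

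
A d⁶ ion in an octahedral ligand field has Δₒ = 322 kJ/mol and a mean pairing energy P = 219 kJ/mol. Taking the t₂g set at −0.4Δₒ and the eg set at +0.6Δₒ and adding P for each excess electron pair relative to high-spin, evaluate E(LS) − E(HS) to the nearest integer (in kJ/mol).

In the high-spin limit (t₂g⁴ eg²) the orbital term is -0.4Δₒ = -129 kJ/mol, with no excess pairing.
For low-spin the configuration is t₂g⁶ eg⁰: orbital energy -2.4 × 322 = -773 kJ/mol, and 2 additional pairs relative to high-spin add 438 kJ/mol, giving -335 kJ/mol.
The difference is -335 − (-129) = -206 kJ/mol, so low-spin lies lower.

-206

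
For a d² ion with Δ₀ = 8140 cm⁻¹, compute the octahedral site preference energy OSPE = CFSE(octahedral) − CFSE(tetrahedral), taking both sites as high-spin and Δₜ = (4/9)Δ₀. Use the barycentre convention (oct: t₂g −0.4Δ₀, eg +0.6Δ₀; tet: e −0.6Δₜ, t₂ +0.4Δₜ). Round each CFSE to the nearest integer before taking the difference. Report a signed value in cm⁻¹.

-2171

Octahedral (high-spin): t₂g² eg⁰, CFSE = 2(−0.4) + 0(+0.6) = -0.8Δ₀ = -0.8 × 8140 = -6512 cm⁻¹.
Tetrahedral e² t₂⁰ gives -1.2Δₜ = -1.2 × (4/9) × 8140 = -4341 cm⁻¹.
OSPE = -6512 − (-4341) = -2171 cm⁻¹.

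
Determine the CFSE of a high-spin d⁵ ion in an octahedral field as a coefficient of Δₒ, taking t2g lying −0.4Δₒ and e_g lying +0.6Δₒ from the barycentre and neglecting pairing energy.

Configuration: t2g^3 e_g^2.
CFSE = 3(-0.4Δₒ) + 2(0.6Δₒ) = -1.2Δₒ + 1.2Δₒ = 0.0Δₒ.

0.0 Δₒ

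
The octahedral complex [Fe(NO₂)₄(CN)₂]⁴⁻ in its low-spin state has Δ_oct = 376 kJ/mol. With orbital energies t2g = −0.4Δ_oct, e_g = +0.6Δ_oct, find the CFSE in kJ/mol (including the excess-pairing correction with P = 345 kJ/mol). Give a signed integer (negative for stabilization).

Ligand charges: 4×(-1) from NO₂⁻ and 2×(-1) from CN⁻ sum to -6; with overall charge -4, Fe is +2.
Fe sits in group 8; removing 2 electrons leaves Fe²⁺ with 8 − 2 = 6 d electrons.
Electron filling gives t2g^6 e_g^0.
The orbital stabilization is -2.4Δ_oct = -2.4 × 376 = -902 kJ/mol.
High-spin d⁶ would be t2g^4 e_g^2 with 1 pair; low-spin has 3, so 2 excess pairs cost +2P = +690 kJ/mol.
Overall CFSE = -902 + 690 = -212 kJ/mol.

-212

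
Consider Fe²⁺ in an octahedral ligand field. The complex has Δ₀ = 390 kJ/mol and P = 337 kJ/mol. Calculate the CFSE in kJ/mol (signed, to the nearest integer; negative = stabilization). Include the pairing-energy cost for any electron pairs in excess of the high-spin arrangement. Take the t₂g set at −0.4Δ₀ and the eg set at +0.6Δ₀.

Group 8 minus oxidation state +2 gives a d⁶ configuration for Fe²⁺.
Since Δ₀ = 390 kJ/mol > P = 337 kJ/mol, the complex adopts the low-spin configuration.
Filling d⁶ accordingly: t₂g⁶ eg⁰.
Orbital CFSE = -2.4Δ₀ = -2.4 × 390 = -936 kJ/mol.
Excess pairs vs high-spin: 3 − 1 = 2; pairing cost = +674 kJ/mol.
Net CFSE = -936 + 674 = -262 kJ/mol.

-262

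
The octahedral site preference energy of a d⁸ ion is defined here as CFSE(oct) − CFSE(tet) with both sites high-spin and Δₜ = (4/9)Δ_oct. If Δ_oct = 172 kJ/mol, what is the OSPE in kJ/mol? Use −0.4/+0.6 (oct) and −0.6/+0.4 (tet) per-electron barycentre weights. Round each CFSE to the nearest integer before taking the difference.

Octahedral (high-spin): t₂g⁶ eg², CFSE = 6(−0.4) + 2(+0.6) = -1.2Δ_oct = -1.2 × 172 = -206 kJ/mol.
Tetrahedral e⁴ t₂⁴ gives -0.8Δₜ = -0.8 × (4/9) × 172 = -61 kJ/mol.
OSPE = CFSE(oct) − CFSE(tet) = -206 − (-61) = -145 kJ/mol.

-145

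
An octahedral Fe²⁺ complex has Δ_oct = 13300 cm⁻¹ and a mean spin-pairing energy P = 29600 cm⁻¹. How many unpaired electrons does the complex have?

4

Fe sits in group 8; removing 2 electrons leaves Fe²⁺ with 8 − 2 = 6 d electrons.
With Δ_oct < P the complex is high-spin.
Configuration: t₂g⁴ eg².
Unpaired electrons: 4.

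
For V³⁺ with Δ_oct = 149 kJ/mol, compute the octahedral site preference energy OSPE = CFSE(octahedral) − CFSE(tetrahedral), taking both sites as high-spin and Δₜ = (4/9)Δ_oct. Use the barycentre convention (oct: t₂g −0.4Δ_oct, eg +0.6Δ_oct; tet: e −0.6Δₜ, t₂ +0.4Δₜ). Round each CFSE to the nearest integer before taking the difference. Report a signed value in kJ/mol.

V sits in group 5; removing 3 electrons leaves V³⁺ with 5 − 3 = 2 d electrons.
Octahedral (high-spin): t2g^2 e_g^0, CFSE = 2(−0.4) + 0(+0.6) = -0.8Δ_oct = -0.8 × 149 = -119 kJ/mol.
In a tetrahedral site the filling is e^2 t2^0: CFSE(tet) = -1.2Δₜ = -1.2 × (4/9)(149) = -79 kJ/mol.
OSPE = -119 − (-79) = -40 kJ/mol.

-40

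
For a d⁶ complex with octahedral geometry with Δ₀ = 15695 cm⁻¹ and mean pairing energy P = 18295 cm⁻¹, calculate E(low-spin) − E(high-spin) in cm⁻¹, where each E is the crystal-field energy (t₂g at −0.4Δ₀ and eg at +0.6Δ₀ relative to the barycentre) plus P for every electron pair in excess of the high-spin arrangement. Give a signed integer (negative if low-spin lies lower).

5200

In the high-spin limit (t₂g⁴ eg²) the orbital term is -0.4Δ₀ = -6278 cm⁻¹, with no excess pairing.
Low-spin: t₂g⁶ eg⁰, orbital CFSE = -2.4Δ₀ = -37668 cm⁻¹; plus 2 excess pairs × P = +36590 cm⁻¹; total -1078 cm⁻¹.
Thus E(LS) − E(HS) = 5200 cm⁻¹.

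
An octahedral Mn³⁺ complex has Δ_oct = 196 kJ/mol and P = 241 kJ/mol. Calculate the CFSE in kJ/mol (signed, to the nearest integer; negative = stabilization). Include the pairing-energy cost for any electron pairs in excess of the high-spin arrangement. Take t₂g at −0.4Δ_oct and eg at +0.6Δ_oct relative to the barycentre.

-118

Mn sits in group 7; removing 3 electrons leaves Mn³⁺ with 7 − 3 = 4 d electrons.
Here Δ_oct < P (196 < 241), so the high-spin state is favoured.
Filling d⁴ accordingly: t₂g³ eg¹.
Orbital CFSE = -0.6Δ_oct = -0.6 × 196 = -118 kJ/mol.
High-spin has no excess pairs, so no pairing correction applies.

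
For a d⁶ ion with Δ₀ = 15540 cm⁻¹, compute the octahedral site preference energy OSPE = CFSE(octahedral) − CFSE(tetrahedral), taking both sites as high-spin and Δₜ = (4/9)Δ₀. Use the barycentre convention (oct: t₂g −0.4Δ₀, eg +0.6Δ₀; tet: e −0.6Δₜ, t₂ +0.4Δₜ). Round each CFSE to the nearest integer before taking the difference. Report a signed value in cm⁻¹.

-2072

Octahedral high-spin t2g^4 e_g^2: CFSE = -0.4 × 15540 = -6216 cm⁻¹.
Tetrahedral: e^3 t2^3, CFSE = 3(−0.6) + 3(+0.4) = -0.6Δₜ = -0.6 × (4/9) × 15540 = -4144 cm⁻¹.
OSPE = CFSE(oct) − CFSE(tet) = -6216 − (-4144) = -2072 cm⁻¹.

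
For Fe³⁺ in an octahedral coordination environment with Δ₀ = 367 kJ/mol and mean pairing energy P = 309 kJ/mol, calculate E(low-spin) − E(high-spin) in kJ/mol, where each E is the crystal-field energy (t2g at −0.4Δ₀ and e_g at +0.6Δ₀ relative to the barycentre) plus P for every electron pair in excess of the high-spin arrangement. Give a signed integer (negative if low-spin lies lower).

Fe sits in group 8; removing 3 electrons leaves Fe³⁺ with 8 − 3 = 5 d electrons.
High-spin d⁵ fills as t2g^3 e_g^2 with CFSE 3(−0.4) + 2(+0.6) = 0.0Δ₀ = 0 kJ/mol.
For low-spin the configuration is t2g^5 e_g^0: orbital energy -2.0 × 367 = -734 kJ/mol, and 2 additional pairs relative to high-spin add 618 kJ/mol, giving -116 kJ/mol.
E(LS) − E(HS) = -116 − (0) = -116 kJ/mol.

-116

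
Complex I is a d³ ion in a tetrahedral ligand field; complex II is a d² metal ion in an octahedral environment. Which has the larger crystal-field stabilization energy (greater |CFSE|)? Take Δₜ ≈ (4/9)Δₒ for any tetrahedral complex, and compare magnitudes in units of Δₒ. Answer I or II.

I: With tetrahedral geometry the complex is necessarily high-spin; e^2 t2^1, CFSE = -0.8Δₜ ≈ -0.36Δₒ.
II: For octahedral d² the high- and low-spin configurations coincide; t₂g² eg⁰, CFSE = -0.8Δₒ.
So II has the larger |CFSE|.

II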